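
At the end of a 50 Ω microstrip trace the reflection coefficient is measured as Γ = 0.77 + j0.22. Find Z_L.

Z_L ≈ 177 + j217 Ω

Z_L = Z_0·(1 + Γ)/(1 − Γ) = 50·(1.77 + j0.22)/(0.23 − j0.22)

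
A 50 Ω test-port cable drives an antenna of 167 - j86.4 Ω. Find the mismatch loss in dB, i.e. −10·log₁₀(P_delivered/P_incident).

Γ = (117 − j86.4)/(217 − j86.4), |Γ| = 0.623
|Γ|² = 0.388, so P_del/P_inc = 1 − |Γ|² = 0.612
ML = −10·log₁₀(1 − |Γ|²)

mismatch loss ≈ 2.13 dB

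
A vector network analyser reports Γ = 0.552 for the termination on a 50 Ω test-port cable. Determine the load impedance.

Z_L ≈ 173 Ω

Z_L = Z_0·(1 + Γ)/(1 − Γ) = 50·(1.55)/(0.448)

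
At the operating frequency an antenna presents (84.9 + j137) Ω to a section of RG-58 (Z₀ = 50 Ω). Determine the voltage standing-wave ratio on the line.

VSWR ≈ 6.56

Γ = (Z_L − Z_0)/(Z_L + Z_0) = (34.9 + j137)/(134.9 + j137)
|Γ| = 141/192 = 0.735
VSWR = (1 + |Γ|)/(1 − |Γ|) = 1.74/0.265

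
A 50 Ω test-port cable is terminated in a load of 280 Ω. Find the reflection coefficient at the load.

Γ = (Z_L − Z_0)/(Z_L + Z_0) = (280 − 50)/(280 + 50) = 230/330

Γ = 0.697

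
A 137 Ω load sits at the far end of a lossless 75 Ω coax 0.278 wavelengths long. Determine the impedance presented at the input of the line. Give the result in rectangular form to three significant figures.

Z_in ≈ 42 + j9.25 Ω

βl = 2π × 0.278 = 100°
tan(βl) = tan(100°) = -5.63
Z_in = Z_0·(Z_L + jZ_0·tanβl)/(Z_0 + jZ_L·tanβl)
     = 75·(137 − j422)/(75 − j771)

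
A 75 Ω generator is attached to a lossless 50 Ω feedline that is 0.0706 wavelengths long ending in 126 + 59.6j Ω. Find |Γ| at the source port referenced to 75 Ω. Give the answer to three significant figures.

|Γ| ≈ 0.399

βl = 2π × 0.0706 = 25.4°
tan(βl) = 0.475
Z_in = Z_0·(Z_L + jZ_0·tanβl)/(Z_0 + jZ_L·tanβl) = 95.2 − j70.7 Ω
Γ_s = (Z_in − Z_s)/(Z_in + Z_s) = (20.2 − j70.7)/(170 − j70.7), |Γ_s| = 0.399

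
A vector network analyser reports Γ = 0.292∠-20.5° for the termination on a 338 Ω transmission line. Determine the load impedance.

Z_L ≈ 574 − j128 Ω

Z_L = Z_0·(1 + Γ)/(1 − Γ) = 338·(1.27 − j0.102)/(0.726 + j0.102)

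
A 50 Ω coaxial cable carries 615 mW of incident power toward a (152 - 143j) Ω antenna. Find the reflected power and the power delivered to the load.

P_reflected ≈ 310 mW; P_delivered ≈ 305 mW

|Γ| = |(102 − j143)/(202 − j143)| = 0.71
|Γ|² = 0.504
P_refl = |Γ|²·P_inc = 310 mW, P_del = (1 − |Γ|²)·P_inc = 305 mW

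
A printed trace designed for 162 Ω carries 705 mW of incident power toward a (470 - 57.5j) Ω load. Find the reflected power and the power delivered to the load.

|Γ| = |(308 − j57.5)/(632 − j57.5)| = 0.494
|Γ|² = 0.244
P_refl = |Γ|²·P_inc = 172 mW, P_del = (1 − |Γ|²)·P_inc = 533 mW

P_reflected ≈ 172 mW; P_delivered ≈ 533 mW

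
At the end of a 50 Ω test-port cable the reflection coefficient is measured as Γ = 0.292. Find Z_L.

Z_L = Z_0·(1 + Γ)/(1 − Γ) = 50·(1.29)/(0.708)

Z_L ≈ 91.2 Ω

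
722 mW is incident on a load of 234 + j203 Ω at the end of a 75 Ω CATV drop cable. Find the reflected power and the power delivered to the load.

P_reflected ≈ 351 mW; P_delivered ≈ 371 mW

|Γ| = |(159 + j203)/(309 + j203)| = 0.697
|Γ|² = 0.486
P_refl = |Γ|²·P_inc = 351 mW, P_del = (1 − |Γ|²)·P_inc = 371 mW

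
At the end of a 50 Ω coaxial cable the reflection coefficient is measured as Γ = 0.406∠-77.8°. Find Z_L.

Z_L ≈ 42 − j40 Ω

Z_L = Z_0·(1 + Γ)/(1 − Γ) = 50·(1.09 − j0.397)/(0.914 + j0.397)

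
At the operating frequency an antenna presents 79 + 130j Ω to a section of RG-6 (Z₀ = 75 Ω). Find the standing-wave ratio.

VSWR ≈ 4.64

Γ = (Z_L − Z_0)/(Z_L + Z_0) = (4 + j130)/(154 + j130)
|Γ| = 130/202 = 0.645
VSWR = (1 + |Γ|)/(1 − |Γ|) = 1.65/0.355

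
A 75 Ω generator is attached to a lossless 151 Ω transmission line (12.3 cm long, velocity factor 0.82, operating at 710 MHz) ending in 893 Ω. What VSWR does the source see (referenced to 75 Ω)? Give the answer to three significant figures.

VSWR ≈ 6.39

λ = v/f = 0.82·c / 710 MHz = 0.346 m
βl = 2π·l/λ = 2π × 0.355 = 128°
tan(βl) = -1.29
Z_in = Z_0·(Z_L + jZ_0·tanβl)/(Z_0 + jZ_L·tanβl) = 40.2 + j112 Ω
Γ_s = (Z_in − Z_s)/(Z_in + Z_s) = (-34.8 + j112)/(115 + j112), |Γ_s| = 0.73
VSWR = (1 + |Γ_s|)/(1 − |Γ_s|)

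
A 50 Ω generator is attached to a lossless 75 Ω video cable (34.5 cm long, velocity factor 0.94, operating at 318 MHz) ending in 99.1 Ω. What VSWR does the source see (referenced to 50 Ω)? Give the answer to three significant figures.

λ = v/f = 0.94·c / 318 MHz = 0.887 m
βl = 2π·l/λ = 2π × 0.389 = 140°
tan(βl) = -0.837
Z_in = Z_0·(Z_L + jZ_0·tanβl)/(Z_0 + jZ_L·tanβl) = 75.8 + j21.1 Ω
Γ_s = (Z_in − Z_s)/(Z_in + Z_s) = (25.8 + j21.1)/(126 + j21.1), |Γ_s| = 0.261
VSWR = (1 + |Γ_s|)/(1 − |Γ_s|)

VSWR ≈ 1.71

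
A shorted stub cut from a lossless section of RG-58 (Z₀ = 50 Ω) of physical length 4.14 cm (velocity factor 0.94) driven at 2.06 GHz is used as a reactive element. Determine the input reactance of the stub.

X_in ≈ -146 Ω (capacitive)

λ = v/f = 0.94·c / 2.06 GHz = 0.137 m
βl = 2π·l/λ = 2π × 0.302 = 109°
tan(βl) = -2.93
For a shorted stub, Z_in = jZ_0·tan(βl)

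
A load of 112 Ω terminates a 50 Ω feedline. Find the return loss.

Γ = (112 − 50)/(112 + 50) = 0.383
RL = −20·log₁₀|Γ| = −20·log₁₀(0.383)

RL ≈ 8.34 dB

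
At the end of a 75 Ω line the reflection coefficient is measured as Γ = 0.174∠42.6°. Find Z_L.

Z_L = Z_0·(1 + Γ)/(1 − Γ) = 75·(1.13 + j0.118)/(0.872 − j0.118)

Z_L ≈ 94 + j22.8 Ω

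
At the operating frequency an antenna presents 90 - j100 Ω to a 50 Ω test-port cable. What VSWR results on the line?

Γ = (Z_L − Z_0)/(Z_L + Z_0) = (40 − j100)/(140 − j100)
|Γ| = 108/172 = 0.626
VSWR = (1 + |Γ|)/(1 − |Γ|) = 1.63/0.374

VSWR ≈ 4.35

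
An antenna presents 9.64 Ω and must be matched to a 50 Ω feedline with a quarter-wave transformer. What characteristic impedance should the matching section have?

Z_qwt = √(Z_0·R_L) = √(50 × 9.64) = √482

Z_qwt ≈ 22 Ω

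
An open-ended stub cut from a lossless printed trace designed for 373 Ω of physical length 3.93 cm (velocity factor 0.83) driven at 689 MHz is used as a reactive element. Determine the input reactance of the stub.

λ = v/f = 0.83·c / 689 MHz = 0.361 m
βl = 2π·l/λ = 2π × 0.109 = 39.1°
tan(βl) = 0.814
For an open-ended stub, Z_in = −jZ_0·cot(βl) = −jZ_0/tan(βl)

X_in ≈ -458 Ω (capacitive)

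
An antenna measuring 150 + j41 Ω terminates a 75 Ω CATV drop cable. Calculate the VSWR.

Γ = (Z_L − Z_0)/(Z_L + Z_0) = (75 + j41)/(225 + j41)
|Γ| = 85.5/229 = 0.374
VSWR = (1 + |Γ|)/(1 − |Γ|) = 1.37/0.626

VSWR ≈ 2.19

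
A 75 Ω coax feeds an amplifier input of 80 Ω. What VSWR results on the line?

Γ = (80 − 75)/(80 + 75) = 0.0323
VSWR = (1 + 0.0323)/(1 − 0.0323)

VSWR ≈ 1.07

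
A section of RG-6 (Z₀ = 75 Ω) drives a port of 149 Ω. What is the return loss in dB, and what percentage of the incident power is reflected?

Γ = (149 − 75)/(149 + 75) = 0.33
RL = −20·log₁₀(0.33) = 9.62 dB
P_refl/P_inc = |Γ|² = 0.109

RL ≈ 9.62 dB; 10.9% of incident power reflected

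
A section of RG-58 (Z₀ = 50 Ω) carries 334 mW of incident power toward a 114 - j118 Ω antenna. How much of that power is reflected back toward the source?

P_reflected ≈ 147 mW

|Γ| = |(64 − j118)/(164 − j118)| = 0.664
|Γ|² = 0.441
P_refl = |Γ|²·P_inc = 147 mW, P_del = (1 − |Γ|²)·P_inc = 187 mW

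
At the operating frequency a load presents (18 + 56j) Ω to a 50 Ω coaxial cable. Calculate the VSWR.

Γ = (Z_L − Z_0)/(Z_L + Z_0) = (-32 + j56)/(68 + j56)
|Γ| = 64.5/88.1 = 0.732
VSWR = (1 + |Γ|)/(1 − |Γ|) = 1.73/0.268

VSWR ≈ 6.47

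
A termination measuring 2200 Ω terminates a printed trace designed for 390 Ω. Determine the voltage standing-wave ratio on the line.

For a purely resistive load, VSWR = R_L/Z_0 or Z_0/R_L (whichever > 1) = 2200/390

VSWR ≈ 5.64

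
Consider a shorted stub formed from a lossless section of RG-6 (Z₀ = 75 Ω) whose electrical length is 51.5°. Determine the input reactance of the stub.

tan(βl) = 1.26
For a shorted stub, Z_in = jZ_0·tan(βl)

X_in ≈ 94.3 Ω (inductive)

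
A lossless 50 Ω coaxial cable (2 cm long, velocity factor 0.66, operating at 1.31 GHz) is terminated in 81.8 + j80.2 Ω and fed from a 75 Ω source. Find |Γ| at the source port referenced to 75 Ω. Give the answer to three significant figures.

λ = v/f = 0.66·c / 1.31 GHz = 0.151 m
βl = 2π·l/λ = 2π × 0.132 = 47.6°
tan(βl) = 1.1
Z_in = Z_0·(Z_L + jZ_0·tanβl)/(Z_0 + jZ_L·tanβl) = 47.5 − j65.7 Ω
Γ_s = (Z_in − Z_s)/(Z_in + Z_s) = (-27.5 − j65.7)/(122 − j65.7), |Γ_s| = 0.512

|Γ| ≈ 0.512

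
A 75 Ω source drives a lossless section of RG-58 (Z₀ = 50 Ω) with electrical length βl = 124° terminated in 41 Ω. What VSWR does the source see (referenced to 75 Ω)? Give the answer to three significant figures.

tan(βl) = -1.48
Z_in = Z_0·(Z_L + jZ_0·tanβl)/(Z_0 + jZ_L·tanβl) = 52.9 − j9.8 Ω
Γ_s = (Z_in − Z_s)/(Z_in + Z_s) = (-22.1 − j9.8)/(128 − j9.8), |Γ_s| = 0.188
VSWR = (1 + |Γ_s|)/(1 − |Γ_s|)

VSWR ≈ 1.46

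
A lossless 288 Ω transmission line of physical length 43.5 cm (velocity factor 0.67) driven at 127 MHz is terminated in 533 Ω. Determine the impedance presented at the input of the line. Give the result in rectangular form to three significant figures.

Z_in ≈ 158 + j31.9 Ω

λ = v/f = 0.67·c / 127 MHz = 1.58 m
βl = 2π·l/λ = 2π × 0.275 = 98.9°
tan(βl) = tan(98.9°) = -6.35
Z_in = Z_0·(Z_L + jZ_0·tanβl)/(Z_0 + jZ_L·tanβl)
     = 288·(533 − j1830)/(288 − j3390)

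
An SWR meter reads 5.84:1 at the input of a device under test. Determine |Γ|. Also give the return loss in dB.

|Γ| ≈ 0.708; return loss ≈ 3 dB

|Γ| = (S − 1)/(S + 1) = (5.84 − 1)/(5.84 + 1) = 4.84/6.84
RL = −20·log₁₀|Γ| = −20·log₁₀(0.708)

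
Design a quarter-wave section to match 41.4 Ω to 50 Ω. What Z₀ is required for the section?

Z_qwt ≈ 45.5 Ω

Z_qwt = √(Z_0·R_L) = √(50 × 41.4) = √2070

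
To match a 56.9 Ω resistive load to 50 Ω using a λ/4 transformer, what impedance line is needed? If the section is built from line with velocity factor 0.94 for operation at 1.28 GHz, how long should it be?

Z_qwt = √(Z_0·R_L) = √(50 × 56.9) = √2845
λ = 0.94·c/f = 0.22 m, so l = λ/4 = 0.0551 m

Z_qwt ≈ 53.3 Ω; length ≈ 5.51 cm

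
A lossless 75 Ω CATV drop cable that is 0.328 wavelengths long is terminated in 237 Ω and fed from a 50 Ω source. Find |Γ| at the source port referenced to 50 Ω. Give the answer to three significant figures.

βl = 2π × 0.328 = 118°
tan(βl) = -1.87
Z_in = Z_0·(Z_L + jZ_0·tanβl)/(Z_0 + jZ_L·tanβl) = 29.6 + j35 Ω
Γ_s = (Z_in − Z_s)/(Z_in + Z_s) = (-20.4 + j35)/(79.6 + j35), |Γ_s| = 0.465

|Γ| ≈ 0.465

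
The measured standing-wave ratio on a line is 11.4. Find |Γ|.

|Γ| ≈ 0.839

|Γ| = (S − 1)/(S + 1) = (11.4 − 1)/(11.4 + 1) = 10.4/12.4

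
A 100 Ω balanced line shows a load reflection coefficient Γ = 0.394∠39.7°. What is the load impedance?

Z_L = Z_0·(1 + Γ)/(1 − Γ) = 100·(1.3 + j0.252)/(0.697 − j0.252)

Z_L ≈ 154 + j91.7 Ω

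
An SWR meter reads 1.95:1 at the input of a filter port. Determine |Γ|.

|Γ| = (S − 1)/(S + 1) = (1.95 − 1)/(1.95 + 1) = 0.95/2.95

|Γ| ≈ 0.322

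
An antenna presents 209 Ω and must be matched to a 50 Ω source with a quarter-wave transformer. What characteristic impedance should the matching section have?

Z_qwt ≈ 102 Ω

Z_qwt = √(Z_0·R_L) = √(50 × 209) = √10450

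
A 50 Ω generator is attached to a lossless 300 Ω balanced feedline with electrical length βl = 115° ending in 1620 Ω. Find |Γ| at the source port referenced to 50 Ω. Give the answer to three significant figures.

tan(βl) = -2.14
Z_in = Z_0·(Z_L + jZ_0·tanβl)/(Z_0 + jZ_L·tanβl) = 67.1 + j134 Ω
Γ_s = (Z_in − Z_s)/(Z_in + Z_s) = (17.1 + j134)/(117 + j134), |Γ_s| = 0.759

|Γ| ≈ 0.759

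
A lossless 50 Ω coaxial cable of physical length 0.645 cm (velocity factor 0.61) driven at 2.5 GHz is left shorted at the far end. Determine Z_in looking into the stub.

λ = v/f = 0.61·c / 2.5 GHz = 0.0732 m
βl = 2π·l/λ = 2π × 0.0881 = 31.7°
tan(βl) = 0.618
For a shorted stub, Z_in = jZ_0·tan(βl)

Z_in ≈ +j30.9 Ω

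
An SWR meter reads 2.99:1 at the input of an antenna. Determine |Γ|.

|Γ| ≈ 0.499

|Γ| = (S − 1)/(S + 1) = (2.99 − 1)/(2.99 + 1) = 1.99/3.99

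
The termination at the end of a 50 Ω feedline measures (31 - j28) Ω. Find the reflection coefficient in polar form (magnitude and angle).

Γ ≈ 0.395 ∠ -105°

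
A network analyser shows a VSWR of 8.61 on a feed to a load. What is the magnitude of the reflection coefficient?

|Γ| = (S − 1)/(S + 1) = (8.61 − 1)/(8.61 + 1) = 7.61/9.61

|Γ| ≈ 0.792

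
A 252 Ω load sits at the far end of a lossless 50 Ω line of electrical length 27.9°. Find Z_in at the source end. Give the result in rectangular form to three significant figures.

Z_in ≈ 39.7 − j79.5 Ω

tan(βl) = tan(27.9°) = 0.529
Z_in = Z_0·(Z_L + jZ_0·tanβl)/(Z_0 + jZ_L·tanβl)
     = 50·(252 + j26.5)/(50 + j133)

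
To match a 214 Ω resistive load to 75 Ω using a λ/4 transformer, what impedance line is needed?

Z_qwt ≈ 127 Ω

Z_qwt = √(Z_0·R_L) = √(75 × 214) = √16050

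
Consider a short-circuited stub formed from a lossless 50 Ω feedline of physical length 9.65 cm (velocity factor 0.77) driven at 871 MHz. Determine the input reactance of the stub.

λ = v/f = 0.77·c / 871 MHz = 0.265 m
βl = 2π·l/λ = 2π × 0.364 = 131°
tan(βl) = -1.15
For a short-circuited stub, Z_in = jZ_0·tan(βl)

X_in ≈ -57.5 Ω (capacitive)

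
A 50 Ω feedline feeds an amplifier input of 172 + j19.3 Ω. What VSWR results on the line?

Γ = (Z_L − Z_0)/(Z_L + Z_0) = (122 + j19.3)/(222 + j19.3)
|Γ| = 124/223 = 0.554
VSWR = (1 + |Γ|)/(1 − |Γ|) = 1.55/0.446

VSWR ≈ 3.49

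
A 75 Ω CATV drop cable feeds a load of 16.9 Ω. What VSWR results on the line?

VSWR ≈ 4.44

Γ = (16.9 − 75)/(16.9 + 75) = -0.632
VSWR = (1 + 0.632)/(1 − 0.632)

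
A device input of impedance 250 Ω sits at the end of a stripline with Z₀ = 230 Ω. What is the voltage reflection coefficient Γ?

Γ = (Z_L − Z_0)/(Z_L + Z_0) = (250 − 230)/(250 + 230) = 20/480

Γ = 0.0417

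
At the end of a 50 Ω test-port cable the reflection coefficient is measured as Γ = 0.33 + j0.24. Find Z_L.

Z_L = Z_0·(1 + Γ)/(1 − Γ) = 50·(1.33 + j0.24)/(0.67 − j0.24)

Z_L ≈ 82.3 + j47.4 Ω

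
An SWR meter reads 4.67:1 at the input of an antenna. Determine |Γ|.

|Γ| = (S − 1)/(S + 1) = (4.67 − 1)/(4.67 + 1) = 3.67/5.67

|Γ| ≈ 0.647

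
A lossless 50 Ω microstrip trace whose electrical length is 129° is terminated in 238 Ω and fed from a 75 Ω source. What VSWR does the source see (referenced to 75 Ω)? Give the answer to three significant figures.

tan(βl) = -1.23
Z_in = Z_0·(Z_L + jZ_0·tanβl)/(Z_0 + jZ_L·tanβl) = 16.9 + j37.6 Ω
Γ_s = (Z_in − Z_s)/(Z_in + Z_s) = (-58.1 + j37.6)/(91.9 + j37.6), |Γ_s| = 0.697
VSWR = (1 + |Γ_s|)/(1 − |Γ_s|)

VSWR ≈ 5.6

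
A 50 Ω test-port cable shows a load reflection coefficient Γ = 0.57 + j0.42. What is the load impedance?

Z_L = Z_0·(1 + Γ)/(1 − Γ) = 50·(1.57 + j0.42)/(0.43 − j0.42)

Z_L ≈ 69 + j116 Ω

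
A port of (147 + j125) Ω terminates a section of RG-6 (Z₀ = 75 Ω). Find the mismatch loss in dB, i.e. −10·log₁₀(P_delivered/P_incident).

Γ = (72 + j125)/(222 + j125), |Γ| = 0.566
|Γ|² = 0.321, so P_del/P_inc = 1 − |Γ|² = 0.679
ML = −10·log₁₀(1 − |Γ|²)

mismatch loss ≈ 1.68 dB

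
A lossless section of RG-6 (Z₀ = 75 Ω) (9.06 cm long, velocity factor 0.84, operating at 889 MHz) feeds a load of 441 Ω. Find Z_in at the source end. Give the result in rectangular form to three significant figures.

Z_in ≈ 15.4 + j33.8 Ω

λ = v/f = 0.84·c / 889 MHz = 0.283 m
βl = 2π·l/λ = 2π × 0.32 = 115°
tan(βl) = tan(115°) = -2.14
Z_in = Z_0·(Z_L + jZ_0·tanβl)/(Z_0 + jZ_L·tanβl)
     = 75·(441 − j160)/(75 − j943)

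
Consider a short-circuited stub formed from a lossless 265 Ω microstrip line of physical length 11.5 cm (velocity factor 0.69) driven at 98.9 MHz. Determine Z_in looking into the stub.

λ = v/f = 0.69·c / 98.9 MHz = 2.09 m
βl = 2π·l/λ = 2π × 0.0549 = 19.8°
tan(βl) = 0.36
For a short-circuited stub, Z_in = jZ_0·tan(βl)

Z_in ≈ +j95.3 Ω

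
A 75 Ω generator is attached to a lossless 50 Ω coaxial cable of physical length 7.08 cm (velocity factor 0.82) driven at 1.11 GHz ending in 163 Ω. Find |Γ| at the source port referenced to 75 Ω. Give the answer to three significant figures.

|Γ| ≈ 0.632

λ = v/f = 0.82·c / 1.11 GHz = 0.222 m
βl = 2π·l/λ = 2π × 0.319 = 115°
tan(βl) = -2.14
Z_in = Z_0·(Z_L + jZ_0·tanβl)/(Z_0 + jZ_L·tanβl) = 18.3 + j20.7 Ω
Γ_s = (Z_in − Z_s)/(Z_in + Z_s) = (-56.7 + j20.7)/(93.3 + j20.7), |Γ_s| = 0.632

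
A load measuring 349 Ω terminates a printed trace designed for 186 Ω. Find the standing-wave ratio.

Γ = (349 − 186)/(349 + 186) = 0.305
VSWR = (1 + 0.305)/(1 − 0.305)

VSWR ≈ 1.88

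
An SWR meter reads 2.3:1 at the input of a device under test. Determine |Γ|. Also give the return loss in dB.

|Γ| = (S − 1)/(S + 1) = (2.3 − 1)/(2.3 + 1) = 1.3/3.3
RL = −20·log₁₀|Γ| = −20·log₁₀(0.394)

|Γ| ≈ 0.394; return loss ≈ 8.09 dB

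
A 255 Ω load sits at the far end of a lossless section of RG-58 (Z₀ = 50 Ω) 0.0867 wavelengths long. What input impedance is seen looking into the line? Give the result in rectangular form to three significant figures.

βl = 2π × 0.0867 = 31.2°
tan(βl) = tan(31.2°) = 0.606
Z_in = Z_0·(Z_L + jZ_0·tanβl)/(Z_0 + jZ_L·tanβl)
     = 50·(255 + j30.3)/(50 + j155)

Z_in ≈ 33 − j71.8 Ω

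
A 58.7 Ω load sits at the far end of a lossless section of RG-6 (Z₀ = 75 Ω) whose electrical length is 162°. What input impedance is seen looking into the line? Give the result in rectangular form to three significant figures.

Z_in ≈ 61 − j8.87 Ω

tan(βl) = tan(162°) = -0.325
Z_in = Z_0·(Z_L + jZ_0·tanβl)/(Z_0 + jZ_L·tanβl)
     = 75·(58.7 − j24.4)/(75 − j19.1)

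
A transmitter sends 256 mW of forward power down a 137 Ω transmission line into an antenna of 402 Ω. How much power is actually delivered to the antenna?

P_delivered ≈ 194 mW

Γ = (402 − 137)/(402 + 137) = 0.492
|Γ|² = 0.242
P_refl = |Γ|²·P_inc = 61.9 mW, P_del = (1 − |Γ|²)·P_inc = 194 mW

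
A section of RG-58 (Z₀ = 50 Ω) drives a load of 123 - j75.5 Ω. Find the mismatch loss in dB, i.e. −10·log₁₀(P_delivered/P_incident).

Γ = (73 − j75.5)/(173 − j75.5), |Γ| = 0.556
|Γ|² = 0.31, so P_del/P_inc = 1 − |Γ|² = 0.69
ML = −10·log₁₀(1 − |Γ|²)

mismatch loss ≈ 1.61 dB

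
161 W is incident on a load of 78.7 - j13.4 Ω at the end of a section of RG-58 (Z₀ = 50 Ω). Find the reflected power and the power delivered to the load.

|Γ| = |(28.7 − j13.4)/(128.7 − j13.4)| = 0.245
|Γ|² = 0.0599
P_refl = |Γ|²·P_inc = 9.65 W, P_del = (1 − |Γ|²)·P_inc = 151 W

P_reflected ≈ 9.65 W; P_delivered ≈ 151 W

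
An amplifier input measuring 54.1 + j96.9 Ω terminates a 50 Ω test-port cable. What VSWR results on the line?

Γ = (Z_L − Z_0)/(Z_L + Z_0) = (4.1 + j96.9)/(104.1 + j96.9)
|Γ| = 97/142 = 0.682
VSWR = (1 + |Γ|)/(1 − |Γ|) = 1.68/0.318

VSWR ≈ 5.29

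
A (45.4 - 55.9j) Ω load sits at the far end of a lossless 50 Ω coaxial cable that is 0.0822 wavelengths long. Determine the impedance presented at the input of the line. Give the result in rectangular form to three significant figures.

Z_in ≈ 20.4 − j23.3 Ω

βl = 2π × 0.0822 = 29.6°
tan(βl) = tan(29.6°) = 0.568
Z_in = Z_0·(Z_L + jZ_0·tanβl)/(Z_0 + jZ_L·tanβl)
     = 50·(45.4 − j27.5)/(81.7 + j25.8)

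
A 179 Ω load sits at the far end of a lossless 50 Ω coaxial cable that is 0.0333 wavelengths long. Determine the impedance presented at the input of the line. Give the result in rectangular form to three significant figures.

Z_in ≈ 119 − j79.5 Ω

βl = 2π × 0.0333 = 12°
tan(βl) = tan(12°) = 0.212
Z_in = Z_0·(Z_L + jZ_0·tanβl)/(Z_0 + jZ_L·tanβl)
     = 50·(179 + j10.6)/(50 + j38)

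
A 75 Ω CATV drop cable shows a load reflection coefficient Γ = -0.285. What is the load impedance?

Z_L ≈ 41.7 Ω

Z_L = Z_0·(1 + Γ)/(1 − Γ) = 75·(0.715)/(1.28)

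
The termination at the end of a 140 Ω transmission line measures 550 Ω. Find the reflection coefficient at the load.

Γ = (Z_L − Z_0)/(Z_L + Z_0) = (550 − 140)/(550 + 140) = 410/690

Γ = 0.594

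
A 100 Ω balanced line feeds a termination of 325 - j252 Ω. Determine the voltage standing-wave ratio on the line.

Γ = (Z_L − Z_0)/(Z_L + Z_0) = (225 − j252)/(425 − j252)
|Γ| = 338/494 = 0.684
VSWR = (1 + |Γ|)/(1 − |Γ|) = 1.68/0.316

VSWR ≈ 5.32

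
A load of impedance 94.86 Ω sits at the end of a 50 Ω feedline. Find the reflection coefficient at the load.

Γ = 0.31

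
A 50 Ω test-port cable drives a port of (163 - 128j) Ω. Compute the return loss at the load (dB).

RL ≈ 3.26 dB

Γ = (113 − j128)/(213 − j128), |Γ| = 0.687
RL = −20·log₁₀|Γ| = −20·log₁₀(0.687)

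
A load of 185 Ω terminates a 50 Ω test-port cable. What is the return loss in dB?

RL ≈ 4.81 dB

Γ = (185 − 50)/(185 + 50) = 0.574
RL = −20·log₁₀|Γ| = −20·log₁₀(0.574)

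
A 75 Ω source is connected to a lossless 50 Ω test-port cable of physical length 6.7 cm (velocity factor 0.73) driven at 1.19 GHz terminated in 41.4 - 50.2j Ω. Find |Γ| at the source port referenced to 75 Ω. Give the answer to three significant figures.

λ = v/f = 0.73·c / 1.19 GHz = 0.184 m
βl = 2π·l/λ = 2π × 0.364 = 131°
tan(βl) = -1.15
Z_in = Z_0·(Z_L + jZ_0·tanβl)/(Z_0 + jZ_L·tanβl) = 104 + j60.2 Ω
Γ_s = (Z_in − Z_s)/(Z_in + Z_s) = (28.6 + j60.2)/(179 + j60.2), |Γ_s| = 0.353

|Γ| ≈ 0.353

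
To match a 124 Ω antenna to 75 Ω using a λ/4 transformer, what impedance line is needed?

Z_qwt ≈ 96.4 Ω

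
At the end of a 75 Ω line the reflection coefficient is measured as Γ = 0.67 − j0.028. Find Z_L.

Z_L = Z_0·(1 + Γ)/(1 − Γ) = 75·(1.67 − j0.028)/(0.33 + j0.028)

Z_L ≈ 376 − j38.3 Ω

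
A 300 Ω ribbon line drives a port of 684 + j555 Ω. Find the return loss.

RL ≈ 4.47 dB

Γ = (384 + j555)/(984 + j555), |Γ| = 0.597
RL = −20·log₁₀|Γ| = −20·log₁₀(0.597)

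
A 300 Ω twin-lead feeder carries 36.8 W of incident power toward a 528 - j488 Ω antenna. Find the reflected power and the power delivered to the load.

P_reflected ≈ 11.6 W; P_delivered ≈ 25.2 W

|Γ| = |(228 − j488)/(828 − j488)| = 0.56
|Γ|² = 0.314
P_refl = |Γ|²·P_inc = 11.6 W, P_del = (1 − |Γ|²)·P_inc = 25.2 W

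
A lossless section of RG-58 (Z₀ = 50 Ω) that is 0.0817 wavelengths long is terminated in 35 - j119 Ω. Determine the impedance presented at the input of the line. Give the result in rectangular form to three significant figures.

βl = 2π × 0.0817 = 29.4°
tan(βl) = tan(29.4°) = 0.564
Z_in = Z_0·(Z_L + jZ_0·tanβl)/(Z_0 + jZ_L·tanβl)
     = 50·(35 − j90.8)/(117 + j19.7)

Z_in ≈ 8.18 − j40.2 Ω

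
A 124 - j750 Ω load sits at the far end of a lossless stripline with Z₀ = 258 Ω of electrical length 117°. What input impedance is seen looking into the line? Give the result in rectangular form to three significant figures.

tan(βl) = tan(117°) = -1.96
Z_in = Z_0·(Z_L + jZ_0·tanβl)/(Z_0 + jZ_L·tanβl)
     = 258·(124 − j1260)/(-1210 − j243)

Z_in ≈ 26.1 + j262 Ω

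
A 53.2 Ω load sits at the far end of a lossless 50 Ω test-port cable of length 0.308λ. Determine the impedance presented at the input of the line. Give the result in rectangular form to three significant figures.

Z_in ≈ 47.7 + j1.97 Ω

βl = 2π × 0.308 = 111°
tan(βl) = tan(111°) = -2.62
Z_in = Z_0·(Z_L + jZ_0·tanβl)/(Z_0 + jZ_L·tanβl)
     = 50·(53.2 − j131)/(50 − j139)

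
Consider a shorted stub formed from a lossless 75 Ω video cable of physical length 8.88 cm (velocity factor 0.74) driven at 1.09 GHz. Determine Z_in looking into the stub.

Z_in ≈ −j31.9 Ω

λ = v/f = 0.74·c / 1.09 GHz = 0.204 m
βl = 2π·l/λ = 2π × 0.436 = 157°
tan(βl) = -0.425
For a shorted stub, Z_in = jZ_0·tan(βl)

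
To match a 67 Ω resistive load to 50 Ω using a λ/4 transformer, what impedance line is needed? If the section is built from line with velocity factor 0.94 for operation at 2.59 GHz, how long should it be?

Z_qwt ≈ 57.9 Ω; length ≈ 2.72 cm

Z_qwt = √(Z_0·R_L) = √(50 × 67) = √3350
λ = 0.94·c/f = 0.109 m, so l = λ/4 = 0.0272 m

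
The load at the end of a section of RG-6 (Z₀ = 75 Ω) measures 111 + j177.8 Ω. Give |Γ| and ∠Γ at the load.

Γ ≈ 0.705 ∠ 34.8°

Γ = (Z_L − Z_0)/(Z_L + Z_0) = (36 + j177.8)/(186 + j177.8)
|Γ| = 181/257 = 0.705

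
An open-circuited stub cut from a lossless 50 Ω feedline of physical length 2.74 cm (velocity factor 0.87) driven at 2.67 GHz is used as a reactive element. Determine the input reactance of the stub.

λ = v/f = 0.87·c / 2.67 GHz = 0.0978 m
βl = 2π·l/λ = 2π × 0.28 = 101°
tan(βl) = -5.19
For an open-circuited stub, Z_in = −jZ_0·cot(βl) = −jZ_0/tan(βl)

X_in ≈ 9.64 Ω (inductive)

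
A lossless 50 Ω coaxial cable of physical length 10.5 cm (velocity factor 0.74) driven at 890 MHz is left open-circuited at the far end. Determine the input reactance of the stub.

λ = v/f = 0.74·c / 890 MHz = 0.249 m
βl = 2π·l/λ = 2π × 0.421 = 152°
tan(βl) = -0.542
For an open-circuited stub, Z_in = −jZ_0·cot(βl) = −jZ_0/tan(βl)

X_in ≈ 92.2 Ω (inductive)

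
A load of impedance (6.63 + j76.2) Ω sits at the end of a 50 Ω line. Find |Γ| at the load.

|Γ| ≈ 0.924

Γ = (Z_L − Z_0)/(Z_L + Z_0) = (-43.37 + j76.2)/(56.63 + j76.2)
|Γ| = 87.7/94.9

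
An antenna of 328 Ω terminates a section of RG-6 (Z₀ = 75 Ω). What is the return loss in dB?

Γ = (328 − 75)/(328 + 75) = 0.628
RL = −20·log₁₀|Γ| = −20·log₁₀(0.628)

RL ≈ 4.04 dB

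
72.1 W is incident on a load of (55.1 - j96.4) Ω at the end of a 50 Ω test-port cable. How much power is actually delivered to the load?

P_delivered ≈ 39.1 W

|Γ| = |(5.1 − j96.4)/(105.1 − j96.4)| = 0.677
|Γ|² = 0.458
P_refl = |Γ|²·P_inc = 33 W, P_del = (1 − |Γ|²)·P_inc = 39.1 W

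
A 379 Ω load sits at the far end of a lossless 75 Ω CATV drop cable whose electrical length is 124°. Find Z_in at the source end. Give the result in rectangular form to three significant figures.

Z_in ≈ 21.2 + j47.8 Ω

tan(βl) = tan(124°) = -1.48
Z_in = Z_0·(Z_L + jZ_0·tanβl)/(Z_0 + jZ_L·tanβl)
     = 75·(379 − j111)/(75 − j562)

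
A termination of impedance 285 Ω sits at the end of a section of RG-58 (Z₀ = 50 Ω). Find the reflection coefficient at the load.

Γ = 0.701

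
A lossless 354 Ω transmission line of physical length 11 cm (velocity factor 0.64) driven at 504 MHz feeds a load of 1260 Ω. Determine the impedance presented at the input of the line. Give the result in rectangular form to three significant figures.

Z_in ≈ 105 + j80.6 Ω

λ = v/f = 0.64·c / 504 MHz = 0.381 m
βl = 2π·l/λ = 2π × 0.289 = 104°
tan(βl) = tan(104°) = -4.03
Z_in = Z_0·(Z_L + jZ_0·tanβl)/(Z_0 + jZ_L·tanβl)
     = 354·(1260 − j1430)/(354 − j5070)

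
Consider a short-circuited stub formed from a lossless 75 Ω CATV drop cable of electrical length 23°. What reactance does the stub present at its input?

X_in ≈ 31.8 Ω (inductive)

tan(βl) = 0.424
For a short-circuited stub, Z_in = jZ_0·tan(βl)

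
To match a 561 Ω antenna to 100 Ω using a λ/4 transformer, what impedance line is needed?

Z_qwt ≈ 237 Ω

Z_qwt = √(Z_0·R_L) = √(100 × 561) = √56100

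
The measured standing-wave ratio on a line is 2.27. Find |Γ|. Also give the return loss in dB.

|Γ| = (S − 1)/(S + 1) = (2.27 − 1)/(2.27 + 1) = 1.27/3.27
RL = −20·log₁₀|Γ| = −20·log₁₀(0.388)

|Γ| ≈ 0.388; return loss ≈ 8.21 dB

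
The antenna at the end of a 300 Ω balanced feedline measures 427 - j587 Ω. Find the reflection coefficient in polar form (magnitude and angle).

Γ = (Z_L − Z_0)/(Z_L + Z_0) = (127 − j587)/(727 − j587)
|Γ| = 601/934 = 0.643

Γ ≈ 0.643 ∠ -38.9°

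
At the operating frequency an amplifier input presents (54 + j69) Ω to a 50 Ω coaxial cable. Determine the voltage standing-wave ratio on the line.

VSWR ≈ 3.48

Γ = (Z_L − Z_0)/(Z_L + Z_0) = (4 + j69)/(104 + j69)
|Γ| = 69.1/125 = 0.554
VSWR = (1 + |Γ|)/(1 − |Γ|) = 1.55/0.446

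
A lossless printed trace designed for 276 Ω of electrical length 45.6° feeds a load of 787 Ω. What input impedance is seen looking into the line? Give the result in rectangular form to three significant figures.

Z_in ≈ 170 − j212 Ω

tan(βl) = tan(45.6°) = 1.02
Z_in = Z_0·(Z_L + jZ_0·tanβl)/(Z_0 + jZ_L·tanβl)
     = 276·(787 + j282)/(276 + j804)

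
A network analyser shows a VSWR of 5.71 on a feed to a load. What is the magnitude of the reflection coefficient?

|Γ| ≈ 0.702

|Γ| = (S − 1)/(S + 1) = (5.71 − 1)/(5.71 + 1) = 4.71/6.71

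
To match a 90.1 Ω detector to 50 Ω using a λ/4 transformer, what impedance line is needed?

Z_qwt = √(Z_0·R_L) = √(50 × 90.1) = √4505

Z_qwt ≈ 67.1 Ω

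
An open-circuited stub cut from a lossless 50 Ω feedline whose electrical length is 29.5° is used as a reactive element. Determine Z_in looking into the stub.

tan(βl) = 0.566
For an open-circuited stub, Z_in = −jZ_0·cot(βl) = −jZ_0/tan(βl)

Z_in ≈ −j88.4 Ω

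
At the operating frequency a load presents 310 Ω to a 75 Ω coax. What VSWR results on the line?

VSWR ≈ 4.13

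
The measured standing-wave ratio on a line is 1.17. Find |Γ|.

|Γ| ≈ 0.0783

|Γ| = (S − 1)/(S + 1) = (1.17 − 1)/(1.17 + 1) = 0.17/2.17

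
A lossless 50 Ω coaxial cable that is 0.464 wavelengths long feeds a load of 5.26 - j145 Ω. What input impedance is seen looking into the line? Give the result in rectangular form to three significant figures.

βl = 2π × 0.464 = 167°
tan(βl) = tan(167°) = -0.23
Z_in = Z_0·(Z_L + jZ_0·tanβl)/(Z_0 + jZ_L·tanβl)
     = 50·(5.26 − j157)/(16.6 − j1.21)

Z_in ≈ 49.8 − j467 Ω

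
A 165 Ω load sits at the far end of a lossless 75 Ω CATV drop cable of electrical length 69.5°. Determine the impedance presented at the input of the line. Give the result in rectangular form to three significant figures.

Z_in ≈ 37.8 − j21.6 Ω

tan(βl) = tan(69.5°) = 2.67
Z_in = Z_0·(Z_L + jZ_0·tanβl)/(Z_0 + jZ_L·tanβl)
     = 75·(165 + j201)/(75 + j441)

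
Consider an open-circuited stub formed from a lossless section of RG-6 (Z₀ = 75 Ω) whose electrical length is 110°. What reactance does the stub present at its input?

X_in ≈ 27.3 Ω (inductive)

tan(βl) = -2.75
For an open-circuited stub, Z_in = −jZ_0·cot(βl) = −jZ_0/tan(βl)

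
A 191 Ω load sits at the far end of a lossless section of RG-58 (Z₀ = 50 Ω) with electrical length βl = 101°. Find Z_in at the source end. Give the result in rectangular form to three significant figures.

Z_in ≈ 13.5 + j9.03 Ω

tan(βl) = tan(101°) = -5.14
Z_in = Z_0·(Z_L + jZ_0·tanβl)/(Z_0 + jZ_L·tanβl)
     = 50·(191 − j257)/(50 − j983)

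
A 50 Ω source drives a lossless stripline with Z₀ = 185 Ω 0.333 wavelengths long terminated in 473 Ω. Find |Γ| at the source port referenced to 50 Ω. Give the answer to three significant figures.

βl = 2π × 0.333 = 120°
tan(βl) = -1.74
Z_in = Z_0·(Z_L + jZ_0·tanβl)/(Z_0 + jZ_L·tanβl) = 91.6 + j85.7 Ω
Γ_s = (Z_in − Z_s)/(Z_in + Z_s) = (41.6 + j85.7)/(142 + j85.7), |Γ_s| = 0.576

|Γ| ≈ 0.576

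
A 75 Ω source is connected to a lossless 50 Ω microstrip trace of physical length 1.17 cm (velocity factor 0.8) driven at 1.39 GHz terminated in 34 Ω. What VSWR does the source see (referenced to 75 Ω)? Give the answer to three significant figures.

λ = v/f = 0.8·c / 1.39 GHz = 0.173 m
βl = 2π·l/λ = 2π × 0.0678 = 24.4°
tan(βl) = 0.454
Z_in = Z_0·(Z_L + jZ_0·tanβl)/(Z_0 + jZ_L·tanβl) = 37.4 + j11.1 Ω
Γ_s = (Z_in − Z_s)/(Z_in + Z_s) = (-37.6 + j11.1)/(112 + j11.1), |Γ_s| = 0.347
VSWR = (1 + |Γ_s|)/(1 − |Γ_s|)

VSWR ≈ 2.06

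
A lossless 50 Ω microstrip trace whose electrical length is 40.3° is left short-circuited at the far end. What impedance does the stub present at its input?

tan(βl) = 0.848
For a short-circuited stub, Z_in = jZ_0·tan(βl)

Z_in ≈ +j42.4 Ω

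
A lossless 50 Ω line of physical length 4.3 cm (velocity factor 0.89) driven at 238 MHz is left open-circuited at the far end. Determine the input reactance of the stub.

X_in ≈ -204 Ω (capacitive)

λ = v/f = 0.89·c / 238 MHz = 1.12 m
βl = 2π·l/λ = 2π × 0.0383 = 13.8°
tan(βl) = 0.246
For an open-circuited stub, Z_in = −jZ_0·cot(βl) = −jZ_0/tan(βl)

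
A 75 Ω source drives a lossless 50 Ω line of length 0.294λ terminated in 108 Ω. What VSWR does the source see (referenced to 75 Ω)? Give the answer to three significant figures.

βl = 2π × 0.294 = 106°
tan(βl) = -3.52
Z_in = Z_0·(Z_L + jZ_0·tanβl)/(Z_0 + jZ_L·tanβl) = 24.6 + j11 Ω
Γ_s = (Z_in − Z_s)/(Z_in + Z_s) = (-50.4 + j11)/(99.6 + j11), |Γ_s| = 0.515
VSWR = (1 + |Γ_s|)/(1 − |Γ_s|)

VSWR ≈ 3.12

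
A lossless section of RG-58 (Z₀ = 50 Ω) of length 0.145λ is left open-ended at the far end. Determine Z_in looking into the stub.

Z_in ≈ −j38.8 Ω

βl = 2π × 0.145 = 52.2°
tan(βl) = 1.29
For an open-ended stub, Z_in = −jZ_0·cot(βl) = −jZ_0/tan(βl)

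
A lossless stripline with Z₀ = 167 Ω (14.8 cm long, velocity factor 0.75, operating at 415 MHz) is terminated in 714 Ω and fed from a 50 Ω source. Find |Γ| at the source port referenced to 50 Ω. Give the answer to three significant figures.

|Γ| ≈ 0.27

λ = v/f = 0.75·c / 415 MHz = 0.542 m
βl = 2π·l/λ = 2π × 0.273 = 98.3°
tan(βl) = -6.88
Z_in = Z_0·(Z_L + jZ_0·tanβl)/(Z_0 + jZ_L·tanβl) = 39.8 + j22.9 Ω
Γ_s = (Z_in − Z_s)/(Z_in + Z_s) = (-10.2 + j22.9)/(89.8 + j22.9), |Γ_s| = 0.27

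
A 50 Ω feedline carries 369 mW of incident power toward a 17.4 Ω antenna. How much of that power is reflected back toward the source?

Γ = (17.4 − 50)/(17.4 + 50) = -0.484
|Γ|² = 0.234
P_refl = |Γ|²·P_inc = 86.3 mW, P_del = (1 − |Γ|²)·P_inc = 283 mW

P_reflected ≈ 86.3 mW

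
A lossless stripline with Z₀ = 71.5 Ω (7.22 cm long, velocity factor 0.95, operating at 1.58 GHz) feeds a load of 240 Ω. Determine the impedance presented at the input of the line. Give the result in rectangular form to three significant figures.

Z_in ≈ 53 + j77 Ω

λ = v/f = 0.95·c / 1.58 GHz = 0.18 m
βl = 2π·l/λ = 2π × 0.4 = 144°
tan(βl) = tan(144°) = -0.724
Z_in = Z_0·(Z_L + jZ_0·tanβl)/(Z_0 + jZ_L·tanβl)
     = 71.5·(240 − j51.8)/(71.5 − j174)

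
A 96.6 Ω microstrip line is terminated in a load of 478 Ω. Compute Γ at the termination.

Γ = (Z_L − Z_0)/(Z_L + Z_0) = (478 − 96.6)/(478 + 96.6) = 381.4/574.6

Γ = 0.664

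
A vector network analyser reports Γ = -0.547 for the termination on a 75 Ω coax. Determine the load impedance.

Z_L = Z_0·(1 + Γ)/(1 − Γ) = 75·(0.453)/(1.55)

Z_L ≈ 22 Ω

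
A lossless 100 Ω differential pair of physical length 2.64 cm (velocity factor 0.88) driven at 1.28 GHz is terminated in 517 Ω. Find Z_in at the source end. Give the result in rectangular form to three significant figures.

Z_in ≈ 36 − j89.6 Ω

λ = v/f = 0.88·c / 1.28 GHz = 0.206 m
βl = 2π·l/λ = 2π × 0.128 = 46.1°
tan(βl) = tan(46.1°) = 1.04
Z_in = Z_0·(Z_L + jZ_0·tanβl)/(Z_0 + jZ_L·tanβl)
     = 100·(517 + j104)/(100 + j537)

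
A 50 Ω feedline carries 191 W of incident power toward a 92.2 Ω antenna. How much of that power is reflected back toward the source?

Γ = (92.2 − 50)/(92.2 + 50) = 0.297
|Γ|² = 0.0881
P_refl = |Γ|²·P_inc = 16.8 W, P_del = (1 − |Γ|²)·P_inc = 174 W

P_reflected ≈ 16.8 W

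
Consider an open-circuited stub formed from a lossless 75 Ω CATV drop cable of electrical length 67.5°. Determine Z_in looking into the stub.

Z_in ≈ −j31.1 Ω

tan(βl) = 2.41
For an open-circuited stub, Z_in = −jZ_0·cot(βl) = −jZ_0/tan(βl)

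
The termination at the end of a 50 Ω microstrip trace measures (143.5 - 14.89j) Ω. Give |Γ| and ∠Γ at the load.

Γ = (Z_L − Z_0)/(Z_L + Z_0) = (93.5 − j14.89)/(193.5 − j14.89)
|Γ| = 94.7/194 = 0.488

Γ ≈ 0.488 ∠ -4.65°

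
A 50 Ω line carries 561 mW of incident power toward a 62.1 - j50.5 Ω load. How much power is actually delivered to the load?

P_delivered ≈ 461 mW

|Γ| = |(12.1 − j50.5)/(112.1 − j50.5)| = 0.422
|Γ|² = 0.178
P_refl = |Γ|²·P_inc = 100 mW, P_del = (1 − |Γ|²)·P_inc = 461 mW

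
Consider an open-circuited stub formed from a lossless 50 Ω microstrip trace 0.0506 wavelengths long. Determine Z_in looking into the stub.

Z_in ≈ −j152 Ω

βl = 2π × 0.0506 = 18.2°
tan(βl) = 0.329
For an open-circuited stub, Z_in = −jZ_0·cot(βl) = −jZ_0/tan(βl)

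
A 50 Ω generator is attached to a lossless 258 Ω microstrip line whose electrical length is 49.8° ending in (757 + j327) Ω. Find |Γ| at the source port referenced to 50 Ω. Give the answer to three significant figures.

tan(βl) = 1.18
Z_in = Z_0·(Z_L + jZ_0·tanβl)/(Z_0 + jZ_L·tanβl) = 148 − j239 Ω
Γ_s = (Z_in − Z_s)/(Z_in + Z_s) = (97.7 − j239)/(198 − j239), |Γ_s| = 0.833

|Γ| ≈ 0.833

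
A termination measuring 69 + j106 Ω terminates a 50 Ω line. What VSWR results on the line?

VSWR ≈ 5.17

Γ = (Z_L − Z_0)/(Z_L + Z_0) = (19 + j106)/(119 + j106)
|Γ| = 108/159 = 0.676
VSWR = (1 + |Γ|)/(1 − |Γ|) = 1.68/0.324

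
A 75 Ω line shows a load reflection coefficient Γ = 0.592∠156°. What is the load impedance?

Z_L = Z_0·(1 + Γ)/(1 − Γ) = 75·(0.459 + j0.241)/(1.54 − j0.241)

Z_L ≈ 20 + j14.9 Ω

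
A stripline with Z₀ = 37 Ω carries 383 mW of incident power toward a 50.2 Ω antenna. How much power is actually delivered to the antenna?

P_delivered ≈ 374 mW

Γ = (50.2 − 37)/(50.2 + 37) = 0.151
|Γ|² = 0.0229
P_refl = |Γ|²·P_inc = 8.78 mW, P_del = (1 − |Γ|²)·P_inc = 374 mW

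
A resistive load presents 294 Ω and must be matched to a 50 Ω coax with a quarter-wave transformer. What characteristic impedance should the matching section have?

Z_qwt ≈ 121 Ω

Z_qwt = √(Z_0·R_L) = √(50 × 294) = √14700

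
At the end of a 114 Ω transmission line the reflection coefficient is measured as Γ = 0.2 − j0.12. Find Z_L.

Z_L = Z_0·(1 + Γ)/(1 − Γ) = 114·(1.2 − j0.12)/(0.8 + j0.12)

Z_L ≈ 165 − j41.8 Ω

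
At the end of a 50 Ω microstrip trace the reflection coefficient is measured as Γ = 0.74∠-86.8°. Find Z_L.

Z_L = Z_0·(1 + Γ)/(1 − Γ) = 50·(1.04 − j0.739)/(0.959 + j0.739)

Z_L ≈ 15.4 − j50.4 Ω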